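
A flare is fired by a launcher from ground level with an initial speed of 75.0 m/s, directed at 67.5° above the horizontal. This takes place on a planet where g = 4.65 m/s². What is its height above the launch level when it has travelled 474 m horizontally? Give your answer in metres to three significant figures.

Resolve: vₓ = 75.00 cos 67.5° = 28.70 m/s and v_y0 = 75.00 sin 67.5° = 69.29 m/s.
x = vₓ t ⇒ t = 474/28.70 = 16.51 s.
Height: y = v_y0 t − ½ g t² = 69.29 × 16.51 − 2.325 × 16.51² = 1144 − 634.1 = 510.2 m.

510 m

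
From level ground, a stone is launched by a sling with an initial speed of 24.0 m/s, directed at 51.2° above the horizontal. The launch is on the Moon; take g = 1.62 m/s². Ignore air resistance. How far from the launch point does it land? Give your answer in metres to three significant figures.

vₓ = 24.00 cos 51.2° = 15.04 m/s; v_y0 = 24.00 sin 51.2° = 18.70 m/s.
Time aloft: T = 2 v_y0 / g = 2 × 18.70 / 1.62 = 23.09 s.
Range: R = vₓ T = 15.04 × 23.09 = 347.3 m.

347 m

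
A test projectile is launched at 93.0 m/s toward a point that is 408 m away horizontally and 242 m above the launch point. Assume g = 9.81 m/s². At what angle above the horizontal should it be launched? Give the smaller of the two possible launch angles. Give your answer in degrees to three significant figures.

Trajectory: y = x tanθ − g x² (1 + tan²θ)/(2v₀²). With x = 408, y = 242, v₀ = 93.0, g = 9.81:
94.40 tan²θ − 408 tanθ + (336.4) = 0.
tanθ = [408 ± √(408² − 4 × 94.40 × (336.4))] / (2 × 94.40) = (408 ± 198.6) / 188.8, giving tanθ = 1.109 or 3.213.
θ = 47.96° or 72.71°; the smaller is 47.96°.

48.0°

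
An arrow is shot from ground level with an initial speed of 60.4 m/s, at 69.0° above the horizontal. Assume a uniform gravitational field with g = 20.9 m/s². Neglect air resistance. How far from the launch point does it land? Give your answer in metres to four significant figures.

Horizontal component vₓ = 60.40 cos 69.0° = 21.65 m/s; vertical v_y0 = 60.40 sin 69.0° = 56.39 m/s.
Flight time T = 2 v_y0 / g = 5.396 s.
Range: R = vₓ T = 21.65 × 5.396 = 116.8 m.

116.8 m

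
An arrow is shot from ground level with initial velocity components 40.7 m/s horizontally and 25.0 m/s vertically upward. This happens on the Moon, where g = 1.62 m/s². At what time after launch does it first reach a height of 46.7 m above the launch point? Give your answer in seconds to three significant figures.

2.00 s

Require v_y0 t − ½ g t² = 46.7, i.e. 0.8100 t² − 25.00 t + 46.7 = 0.
t = [25.00 ± √(25.00² − 2·1.62·46.7)] / 1.62 = (25.00 ± 21.76) / 1.62, so t = 1.997 s or t = 28.87 s.
The first (ascending) time is 1.997 s.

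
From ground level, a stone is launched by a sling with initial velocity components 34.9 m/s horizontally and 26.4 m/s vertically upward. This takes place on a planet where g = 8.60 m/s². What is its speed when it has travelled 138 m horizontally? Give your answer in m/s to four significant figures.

Time to reach x = 138 m: t = x/vₓ = 138/34.90 = 3.954 s.
Vertical velocity there: v_y = v_y0 − g t = 26.40 − 8.60 × 3.954 = −7.606 m/s.
Speed: √(vₓ² + v_y²) = √(34.90² + 7.606²) = 35.72 m/s.

35.72 m/s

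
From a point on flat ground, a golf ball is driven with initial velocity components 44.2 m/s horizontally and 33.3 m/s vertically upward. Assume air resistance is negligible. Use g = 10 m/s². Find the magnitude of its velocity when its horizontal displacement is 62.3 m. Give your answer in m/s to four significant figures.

x = vₓ t ⇒ t = 62.3/44.20 = 1.410 s.
Vertical velocity there: v_y = v_y0 − g t = 33.30 − 10.0 × 1.410 = 19.20 m/s.
Speed: √(vₓ² + v_y²) = √(44.20² + 19.20²) = 48.19 m/s.

48.19 m/s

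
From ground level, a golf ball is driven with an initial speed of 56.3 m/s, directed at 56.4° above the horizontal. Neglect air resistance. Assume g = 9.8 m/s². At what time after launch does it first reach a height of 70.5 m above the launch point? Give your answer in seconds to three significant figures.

1.87 s

vₓ = 56.30 cos 56.4° = 31.16 m/s; v_y0 = 56.30 sin 56.4° = 46.89 m/s.
Set y = v_y0 t − ½ g t² = 70.5: 4.900 t² − 46.89 t + 70.5 = 0.
Quadratic formula: t = (46.89 ± √817.20) / 9.80 = (46.89 ± 28.59) / 9.80 → t = 1.868 s or 7.702 s.
The first (ascending) time is 1.868 s.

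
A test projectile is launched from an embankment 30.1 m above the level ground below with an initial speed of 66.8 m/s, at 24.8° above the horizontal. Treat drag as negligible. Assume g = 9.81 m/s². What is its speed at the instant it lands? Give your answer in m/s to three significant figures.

71.1 m/s

Horizontal component vₓ = 66.80 cos 24.8° = 60.64 m/s; vertical v_y0 = 66.80 sin 24.8° = 28.02 m/s.
The projectile lands when y = 30.1 + (28.02) t − ½·9.81·t² = 0. Positive root: t = (28.02 + √(28.02² + 2·9.81·30.1)) / 9.81 = (28.02 + 37.09) / 9.81 = 6.637 s.
Vertical velocity at impact: v_y = v_y0 − g t = 28.02 − 9.81 × 6.637 = −37.09 m/s.
Speed: |v| = √(vₓ² + v_y²) = √(60.64² + 37.09²) = 71.08 m/s.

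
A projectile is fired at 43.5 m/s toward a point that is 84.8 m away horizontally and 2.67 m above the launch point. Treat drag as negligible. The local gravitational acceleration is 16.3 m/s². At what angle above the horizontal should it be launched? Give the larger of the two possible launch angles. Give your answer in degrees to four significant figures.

66.10°

Trajectory: y = x tanθ − g x² (1 + tan²θ)/(2v₀²). With x = 84.8, y = 2.67, v₀ = 43.5, g = 16.3:
30.97 tan²θ − 84.8 tanθ + (33.64) = 0.
tanθ = [84.8 ± √(84.8² − 4 × 30.97 × (33.64))] / (2 × 30.97) = (84.8 ± 54.98) / 61.94, giving tanθ = 0.4813 or 2.257.
θ = 25.70° or 66.10°; the larger is 66.10°.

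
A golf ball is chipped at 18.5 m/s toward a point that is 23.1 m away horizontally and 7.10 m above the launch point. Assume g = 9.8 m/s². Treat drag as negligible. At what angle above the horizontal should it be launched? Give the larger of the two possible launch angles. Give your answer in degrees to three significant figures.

Trajectory: y = x tanθ − g x² (1 + tan²θ)/(2v₀²). With x = 23.1, y = 7.10, v₀ = 18.5, g = 9.80:
7.640 tan²θ − 23.1 tanθ + (14.74) = 0.
tanθ = [23.1 ± √(23.1² − 4 × 7.640 × (14.74))] / (2 × 7.640) = (23.1 ± 9.120) / 15.28, giving tanθ = 0.9149 or 2.109.
θ = 42.46° or 64.63°; the larger is 64.63°.

64.6°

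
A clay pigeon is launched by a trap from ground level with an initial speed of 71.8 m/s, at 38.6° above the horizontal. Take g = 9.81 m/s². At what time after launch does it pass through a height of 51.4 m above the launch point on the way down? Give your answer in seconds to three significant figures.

7.79 s

Components: vₓ = 71.80 cos 38.6° = 56.11 m/s, v_y0 = 71.80 sin 38.6° = 44.79 m/s.
Height y(t) = 44.79 t − 4.905 t² = 51.4 gives 4.905 t² − 44.79 t + 51.4 = 0.
Quadratic formula: t = (44.79 ± √998.08) / 9.81 = (44.79 ± 31.59) / 9.81 → t = 1.346 s or 7.787 s.
The descending-branch root is 7.787 s.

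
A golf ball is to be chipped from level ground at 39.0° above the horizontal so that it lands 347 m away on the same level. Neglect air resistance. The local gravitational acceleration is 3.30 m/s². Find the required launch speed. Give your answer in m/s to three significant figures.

34.2 m/s

On level ground R = v₀² sin 2θ / g ⇒ v₀ = √(gR / sin 2θ).
v₀ = √(3.30 × 347 / sin 78.00°) = √(1145 / 0.9781) = √1170.7 = 34.22 m/s.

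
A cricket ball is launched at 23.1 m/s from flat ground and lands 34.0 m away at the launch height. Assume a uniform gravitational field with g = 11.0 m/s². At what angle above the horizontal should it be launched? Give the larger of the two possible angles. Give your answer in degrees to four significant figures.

67.75°

R = v₀² sin 2θ / g gives sin 2θ = gR/v₀² = 11.0·34.0/23.1² = 0.7009.
2θ = 44.50° or 180° − 44.50° = 135.5°, so θ = 22.25° or 67.75°.
The larger angle is 67.75°.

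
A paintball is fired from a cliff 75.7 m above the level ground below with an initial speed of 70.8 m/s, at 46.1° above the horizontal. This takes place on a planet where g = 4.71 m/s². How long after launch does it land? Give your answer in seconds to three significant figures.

23.1 s

vₓ = 70.80 cos 46.1° = 49.09 m/s; v_y0 = 70.80 sin 46.1° = 51.02 m/s.
With up positive and y = 0 at the ground: y(t) = 75.7 + (51.02) t − 2.355 t². Setting y = 0 and taking the positive root: t = [51.02 + √(51.02² + 2·4.71·75.7)] / 4.71 = (51.02 + 57.58) / 4.71 = 23.06 s.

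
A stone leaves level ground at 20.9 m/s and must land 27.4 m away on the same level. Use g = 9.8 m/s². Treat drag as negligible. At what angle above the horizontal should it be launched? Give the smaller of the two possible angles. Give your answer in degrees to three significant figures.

19.0°

Level-ground range R = v₀² sin(2θ)/g ⇒ sin(2θ) = gR/v₀² = 9.80 × 27.4 / 20.9² = 0.6147.
2θ = 37.93° or 180° − 37.93° = 142.1°, so θ = 18.97° or 71.03°.
The smaller angle is 18.97°.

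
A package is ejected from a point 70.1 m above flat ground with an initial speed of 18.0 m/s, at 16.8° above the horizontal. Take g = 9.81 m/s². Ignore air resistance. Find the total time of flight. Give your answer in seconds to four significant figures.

Horizontal component vₓ = 18.00 cos 16.8° = 17.23 m/s; vertical v_y0 = 18.00 sin 16.8° = 5.203 m/s.
With up positive and y = 0 at the ground: y(t) = 70.1 + (5.203) t − 4.905 t². Setting y = 0 and taking the positive root: t = [5.203 + √(5.203² + 2·9.81·70.1)] / 9.81 = (5.203 + 37.45) / 9.81 = 4.348 s.

4.348 s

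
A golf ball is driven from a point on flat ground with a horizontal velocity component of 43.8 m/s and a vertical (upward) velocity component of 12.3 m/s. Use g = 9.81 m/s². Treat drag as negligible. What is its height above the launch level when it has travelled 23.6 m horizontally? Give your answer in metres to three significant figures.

5.20 m

x = vₓ t ⇒ t = 23.6/43.80 = 0.5388 s.
Height: y = v_y0 t − ½ g t² = 12.30 × 0.5388 − 4.905 × 0.5388² = 6.627 − 1.424 = 5.203 m.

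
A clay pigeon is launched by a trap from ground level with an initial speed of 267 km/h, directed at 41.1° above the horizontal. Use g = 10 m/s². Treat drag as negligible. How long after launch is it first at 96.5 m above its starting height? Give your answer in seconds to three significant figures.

Convert: 267 km/h = 267/3.6 = 74.17 m/s.
Horizontal component vₓ = 74.17 cos 41.1° = 55.89 m/s; vertical v_y0 = 74.17 sin 41.1° = 48.76 m/s.
Set y = v_y0 t − ½ g t² = 96.5: 5.000 t² − 48.76 t + 96.5 = 0.
Quadratic formula: t = (48.76 ± √447.08) / 10.0 = (48.76 ± 21.14) / 10.0 → t = 2.761 s or 6.990 s.
The first (ascending) time is 2.761 s.

2.76 s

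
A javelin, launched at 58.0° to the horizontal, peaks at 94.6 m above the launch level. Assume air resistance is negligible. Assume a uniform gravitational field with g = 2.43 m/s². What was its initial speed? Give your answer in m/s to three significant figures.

25.3 m/s

At the peak v_y = 0, so v_y0 = √(2gH) = √(2 × 2.43 × 94.6) = 21.44 m/s.
v_y0 = v₀ sin θ ⇒ v₀ = 21.44 / sin 58.0° = 25.28 m/s.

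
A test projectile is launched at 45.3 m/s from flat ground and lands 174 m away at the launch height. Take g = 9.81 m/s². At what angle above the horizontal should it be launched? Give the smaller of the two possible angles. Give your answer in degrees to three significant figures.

28.1°

From R = (v₀²/g) sin 2θ: sin 2θ = 9.81 × 174 / 2052.1 = 0.8318.
2θ = 56.28° or 180° − 56.28° = 123.7°, so θ = 28.14° or 61.86°.
The smaller angle is 28.14°.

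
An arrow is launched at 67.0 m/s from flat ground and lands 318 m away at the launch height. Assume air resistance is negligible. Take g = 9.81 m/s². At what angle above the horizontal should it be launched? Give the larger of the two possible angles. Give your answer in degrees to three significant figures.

From R = (v₀²/g) sin 2θ: sin 2θ = 9.81 × 318 / 4489.0 = 0.6949.
2θ = 44.02° or 180° − 44.02° = 136.0°, so θ = 22.01° or 67.99°.
The larger angle is 67.99°.

68.0°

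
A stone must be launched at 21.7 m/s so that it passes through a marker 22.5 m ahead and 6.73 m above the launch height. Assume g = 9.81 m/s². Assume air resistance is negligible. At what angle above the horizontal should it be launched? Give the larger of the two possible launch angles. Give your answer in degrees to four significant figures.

Trajectory: y = x tanθ − g x² (1 + tan²θ)/(2v₀²). With x = 22.5, y = 6.73, v₀ = 21.7, g = 9.81:
5.273 tan²θ − 22.5 tanθ + (12.00) = 0.
tanθ = [22.5 ± √(22.5² − 4 × 5.273 × (12.00))] / (2 × 5.273) = (22.5 ± 15.91) / 10.55, giving tanθ = 0.6250 or 3.642.
θ = 32.01° or 74.65°; the larger is 74.65°.

74.65°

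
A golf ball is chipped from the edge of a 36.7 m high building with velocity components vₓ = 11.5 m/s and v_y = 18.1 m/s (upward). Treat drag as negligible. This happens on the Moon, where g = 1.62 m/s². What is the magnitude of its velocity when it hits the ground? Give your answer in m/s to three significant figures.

24.1 m/s

The projectile lands when y = 36.7 + (18.10) t − ½·1.62·t² = 0. Positive root: t = (18.10 + √(18.10² + 2·1.62·36.7)) / 1.62 = (18.10 + 21.13) / 1.62 = 24.22 s.
Vertical velocity at impact: v_y = v_y0 − g t = 18.10 − 1.62 × 24.22 = −21.13 m/s.
Speed: |v| = √(vₓ² + v_y²) = √(11.50² + 21.13²) = 24.06 m/s.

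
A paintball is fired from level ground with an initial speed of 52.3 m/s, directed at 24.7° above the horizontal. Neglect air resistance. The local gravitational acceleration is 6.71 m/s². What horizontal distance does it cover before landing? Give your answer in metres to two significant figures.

vₓ = 52.30 cos 24.7° = 47.51 m/s; v_y0 = 52.30 sin 24.7° = 21.85 m/s.
Time aloft: T = 2 v_y0 / g = 2 × 21.85 / 6.71 = 6.514 s.
Range: R = vₓ T = 47.51 × 6.514 = 309.5 m.

310 m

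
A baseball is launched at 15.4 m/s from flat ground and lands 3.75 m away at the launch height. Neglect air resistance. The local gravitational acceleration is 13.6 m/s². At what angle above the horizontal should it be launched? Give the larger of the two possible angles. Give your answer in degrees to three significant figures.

83.8°

R = v₀² sin 2θ / g gives sin 2θ = gR/v₀² = 13.6·3.75/15.4² = 0.2150.
2θ = 12.42° or 180° − 12.42° = 167.6°, so θ = 6.209° or 83.79°.
The larger angle is 83.79°.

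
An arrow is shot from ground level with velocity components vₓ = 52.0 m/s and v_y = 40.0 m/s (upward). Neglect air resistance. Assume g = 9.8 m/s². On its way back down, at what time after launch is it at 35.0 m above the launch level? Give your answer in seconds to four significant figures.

Set y = v_y0 t − ½ g t² = 35.0: 4.900 t² − 40.00 t + 35.0 = 0.
t = [40.00 ± √(40.00² − 2·9.80·35.0)] / 9.80 = (40.00 ± 30.23) / 9.80, so t = 0.9967 s or t = 7.167 s.
The descending-branch root is 7.167 s.

7.167 s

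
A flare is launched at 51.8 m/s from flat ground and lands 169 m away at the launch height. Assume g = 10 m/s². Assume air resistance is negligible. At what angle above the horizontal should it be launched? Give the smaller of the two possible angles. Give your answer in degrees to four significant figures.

19.52°

From R = (v₀²/g) sin 2θ: sin 2θ = 10.0 × 169 / 2683.2 = 0.6298.
2θ = 39.04° or 180° − 39.04° = 141.0°, so θ = 19.52° or 70.48°.
The smaller angle is 19.52°.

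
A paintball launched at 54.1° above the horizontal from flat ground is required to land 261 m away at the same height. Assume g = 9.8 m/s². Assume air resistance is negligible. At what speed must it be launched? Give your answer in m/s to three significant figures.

Level-ground range: R = v₀² sin(2θ)/g, so v₀ = √(gR / sin 2θ).
v₀ = √(9.80 × 261 / sin 108.2°) = √(2558 / 0.9500) = √2692.5 = 51.89 m/s.

51.9 m/s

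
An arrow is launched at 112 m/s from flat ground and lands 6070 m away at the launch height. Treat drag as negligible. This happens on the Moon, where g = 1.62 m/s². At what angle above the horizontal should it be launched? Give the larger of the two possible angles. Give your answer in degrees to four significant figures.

64.19°

Level-ground range R = v₀² sin(2θ)/g ⇒ sin(2θ) = gR/v₀² = 1.62 × 6070 / 112² = 0.7839.
2θ = 51.62° or 180° − 51.62° = 128.4°, so θ = 25.81° or 64.19°.
The larger angle is 64.19°.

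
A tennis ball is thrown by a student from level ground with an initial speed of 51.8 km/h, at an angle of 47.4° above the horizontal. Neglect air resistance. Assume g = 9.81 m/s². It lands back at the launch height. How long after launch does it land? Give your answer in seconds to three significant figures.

Convert: 51.8 km/h = 51.8/3.6 = 14.39 m/s.
Resolve: vₓ = 14.39 cos 47.4° = 9.739 m/s and v_y0 = 14.39 sin 47.4° = 10.59 m/s.
It returns to y = 0 when t = 2 v_y0 / g = 2(10.59)/9.81 = 2.159 s.

2.16 s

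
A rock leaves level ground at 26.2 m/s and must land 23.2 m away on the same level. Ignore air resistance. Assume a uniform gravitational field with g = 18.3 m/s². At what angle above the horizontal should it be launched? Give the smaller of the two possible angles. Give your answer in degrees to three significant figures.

From R = (v₀²/g) sin 2θ: sin 2θ = 18.3 × 23.2 / 686.44 = 0.6185.
2θ = 38.21° or 180° − 38.21° = 141.8°, so θ = 19.10° or 70.90°.
The smaller angle is 19.10°.

19.1°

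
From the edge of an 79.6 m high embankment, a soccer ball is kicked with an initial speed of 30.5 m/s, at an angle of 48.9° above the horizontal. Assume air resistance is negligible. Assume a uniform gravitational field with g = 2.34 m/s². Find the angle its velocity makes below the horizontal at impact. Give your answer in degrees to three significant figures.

Components: vₓ = 30.50 cos 48.9° = 20.05 m/s, v_y0 = 30.50 sin 48.9° = 22.98 m/s.
Vertical motion (up positive, ground at y = 0): 1.170 t² − (22.98) t − 79.6 = 0, so t = (22.98 + √(22.98² + 2·2.34·79.6)) / 2.34 = (22.98 + 30.01) / 2.34 = 22.65 s.
At impact: v_y = v_y0 − g t = −30.01 m/s; vₓ = 20.05 m/s.
Angle below horizontal: arctan(|v_y|/vₓ) = arctan(30.01/20.05) = 56.26°.

56.3°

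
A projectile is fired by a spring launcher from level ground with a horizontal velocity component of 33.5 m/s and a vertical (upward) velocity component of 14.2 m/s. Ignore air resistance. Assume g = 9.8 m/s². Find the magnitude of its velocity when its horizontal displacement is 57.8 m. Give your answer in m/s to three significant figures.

At x = 57.8 m, t = x/vₓ = 57.8/33.50 = 1.725 s.
Vertical velocity there: v_y = v_y0 − g t = 14.20 − 9.80 × 1.725 = −2.709 m/s.
Speed: √(vₓ² + v_y²) = √(33.50² + 2.709²) = 33.61 m/s.

33.6 m/s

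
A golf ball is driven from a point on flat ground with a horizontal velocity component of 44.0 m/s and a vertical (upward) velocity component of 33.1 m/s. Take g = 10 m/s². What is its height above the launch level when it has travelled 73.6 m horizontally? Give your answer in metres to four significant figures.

x = vₓ t ⇒ t = 73.6/44.00 = 1.673 s.
Height: y = v_y0 t − ½ g t² = 33.10 × 1.673 − 5.000 × 1.673² = 55.37 − 13.99 = 41.38 m.

41.38 m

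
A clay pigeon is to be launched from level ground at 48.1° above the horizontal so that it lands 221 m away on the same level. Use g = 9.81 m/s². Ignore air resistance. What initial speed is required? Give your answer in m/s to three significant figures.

46.7 m/s

From R = (v₀² / g) sin 2θ: v₀ = √(gR / sin 2θ).
v₀ = √(9.81 × 221 / sin 96.20°) = √(2168 / 0.9942) = √2180.8 = 46.70 m/s.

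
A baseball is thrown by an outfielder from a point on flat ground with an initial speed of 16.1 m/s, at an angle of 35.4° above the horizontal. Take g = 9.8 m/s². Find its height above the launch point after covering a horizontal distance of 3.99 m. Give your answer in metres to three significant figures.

Components: vₓ = 16.10 cos 35.4° = 13.12 m/s, v_y0 = 16.10 sin 35.4° = 9.326 m/s.
Time to reach x = 3.99 m: t = x/vₓ = 3.99/13.12 = 0.3040 s.
Height: y = v_y0 t − ½ g t² = 9.326 × 0.3040 − 4.900 × 0.3040² = 2.836 − 0.4529 = 2.383 m.

2.38 m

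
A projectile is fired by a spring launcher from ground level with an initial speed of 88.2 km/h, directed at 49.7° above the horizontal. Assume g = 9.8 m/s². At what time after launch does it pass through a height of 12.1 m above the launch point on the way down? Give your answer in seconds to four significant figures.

2.986 s

Convert: 88.2 km/h = 88.2/3.6 = 24.50 m/s.
Resolve: vₓ = 24.50 cos 49.7° = 15.85 m/s and v_y0 = 24.50 sin 49.7° = 18.69 m/s.
Require v_y0 t − ½ g t² = 12.1, i.e. 4.900 t² − 18.69 t + 12.1 = 0.
Quadratic formula: t = (18.69 ± √111.98) / 9.80 = (18.69 ± 10.58) / 9.80 → t = 0.8269 s or 2.986 s.
The descending-branch root is 2.986 s.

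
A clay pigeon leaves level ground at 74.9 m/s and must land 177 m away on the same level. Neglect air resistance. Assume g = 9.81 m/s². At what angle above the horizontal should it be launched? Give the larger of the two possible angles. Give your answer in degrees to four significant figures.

R = v₀² sin 2θ / g gives sin 2θ = gR/v₀² = 9.81·177/74.9² = 0.3095.
2θ = 18.03° or 180° − 18.03° = 162.0°, so θ = 9.015° or 80.99°.
The larger angle is 80.99°.

80.99°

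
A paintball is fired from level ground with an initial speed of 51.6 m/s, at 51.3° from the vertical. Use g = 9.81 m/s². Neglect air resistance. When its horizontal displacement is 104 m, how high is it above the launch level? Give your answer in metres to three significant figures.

vₓ = 51.60 sin 51.3° = 40.27 m/s; v_y0 = 51.60 cos 51.3° = 32.26 m/s.
x = vₓ t ⇒ t = 104/40.27 = 2.583 s.
Height: y = v_y0 t − ½ g t² = 32.26 × 2.583 − 4.905 × 2.583² = 83.32 − 32.71 = 50.61 m.

50.6 m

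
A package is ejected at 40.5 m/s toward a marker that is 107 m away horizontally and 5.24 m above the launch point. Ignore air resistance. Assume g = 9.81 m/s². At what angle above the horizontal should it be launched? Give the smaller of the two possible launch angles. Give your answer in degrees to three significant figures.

Trajectory: y = x tanθ − g x² (1 + tan²θ)/(2v₀²). With x = 107, y = 5.24, v₀ = 40.5, g = 9.81:
34.24 tan²θ − 107 tanθ + (39.48) = 0.
tanθ = [107 ± √(107² − 4 × 34.24 × (39.48))] / (2 × 34.24) = (107 ± 77.73) / 68.47, giving tanθ = 0.4274 or 2.698.
θ = 23.14° or 69.66°; the smaller is 23.14°.

23.1°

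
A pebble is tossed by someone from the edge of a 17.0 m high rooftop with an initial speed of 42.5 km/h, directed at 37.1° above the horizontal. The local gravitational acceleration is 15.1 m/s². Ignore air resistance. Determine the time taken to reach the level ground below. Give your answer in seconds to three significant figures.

2.04 s

Convert: 42.5 km/h = 42.5/3.6 = 11.81 m/s.
Components: vₓ = 11.81 cos 37.1° = 9.416 m/s, v_y0 = 11.81 sin 37.1° = 7.121 m/s.
The projectile lands when y = 17.0 + (7.121) t − ½·15.1·t² = 0. Positive root: t = (7.121 + √(7.121² + 2·15.1·17.0)) / 15.1 = (7.121 + 23.75) / 15.1 = 2.045 s.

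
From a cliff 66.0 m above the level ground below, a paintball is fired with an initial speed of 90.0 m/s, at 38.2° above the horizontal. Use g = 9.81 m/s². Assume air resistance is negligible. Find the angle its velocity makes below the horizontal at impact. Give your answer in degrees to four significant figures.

43.14°

Horizontal component vₓ = 90.00 cos 38.2° = 70.73 m/s; vertical v_y0 = 90.00 sin 38.2° = 55.66 m/s.
The projectile lands when y = 66.0 + (55.66) t − ½·9.81·t² = 0. Positive root: t = (55.66 + √(55.66² + 2·9.81·66.0)) / 9.81 = (55.66 + 66.28) / 9.81 = 12.43 s.
At impact: v_y = v_y0 − g t = −66.28 m/s; vₓ = 70.73 m/s.
Angle below horizontal: arctan(|v_y|/vₓ) = arctan(66.28/70.73) = 43.14°.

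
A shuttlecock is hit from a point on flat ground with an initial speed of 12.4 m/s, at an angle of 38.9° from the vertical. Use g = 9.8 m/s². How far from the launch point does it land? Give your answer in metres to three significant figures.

15.3 m

Horizontal component vₓ = 12.40 sin 38.9° = 7.787 m/s; vertical v_y0 = 12.40 cos 38.9° = 9.650 m/s.
Time aloft: T = 2 v_y0 / g = 2 × 9.650 / 9.80 = 1.969 s.
Range: R = vₓ T = 7.787 × 1.969 = 15.34 m.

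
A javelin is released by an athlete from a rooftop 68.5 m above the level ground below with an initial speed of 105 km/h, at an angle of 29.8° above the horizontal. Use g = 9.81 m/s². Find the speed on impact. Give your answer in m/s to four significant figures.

46.85 m/s

Convert: 105 km/h = 105/3.6 = 29.17 m/s.
Resolve: vₓ = 29.17 cos 29.8° = 25.31 m/s and v_y0 = 29.17 sin 29.8° = 14.50 m/s.
The projectile lands when y = 68.5 + (14.50) t − ½·9.81·t² = 0. Positive root: t = (14.50 + √(14.50² + 2·9.81·68.5)) / 9.81 = (14.50 + 39.42) / 9.81 = 5.496 s.
Vertical velocity at impact: v_y = v_y0 − g t = 14.50 − 9.81 × 5.496 = −39.42 m/s.
Speed: |v| = √(vₓ² + v_y²) = √(25.31² + 39.42²) = 46.85 m/s.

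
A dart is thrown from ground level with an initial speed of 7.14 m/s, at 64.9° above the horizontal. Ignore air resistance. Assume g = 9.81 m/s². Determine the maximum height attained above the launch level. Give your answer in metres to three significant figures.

vₓ = 7.140 cos 64.9° = 3.029 m/s; v_y0 = 7.140 sin 64.9° = 6.466 m/s.
Peak height H = v_y0² / (2g) = 41.806 / 19.62 = 2.131 m.

2.13 m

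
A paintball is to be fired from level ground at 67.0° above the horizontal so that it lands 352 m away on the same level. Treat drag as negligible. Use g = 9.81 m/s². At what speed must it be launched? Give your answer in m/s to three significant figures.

69.3 m/s

On level ground R = v₀² sin 2θ / g ⇒ v₀ = √(gR / sin 2θ).
v₀ = √(9.81 × 352 / sin 134.0°) = √(3453 / 0.7193) = √4800.4 = 69.28 m/s.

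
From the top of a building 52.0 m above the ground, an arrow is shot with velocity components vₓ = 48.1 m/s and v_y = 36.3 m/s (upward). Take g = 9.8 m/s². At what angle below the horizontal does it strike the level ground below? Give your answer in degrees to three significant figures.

Vertical motion (up positive, ground at y = 0): 4.900 t² − (36.30) t − 52.0 = 0, so t = (36.30 + √(36.30² + 2·9.80·52.0)) / 9.80 = (36.30 + 48.34) / 9.80 = 8.637 s.
At impact: v_y = v_y0 − g t = −48.34 m/s; vₓ = 48.10 m/s.
Angle below horizontal: arctan(|v_y|/vₓ) = arctan(48.34/48.10) = 45.14°.

45.1°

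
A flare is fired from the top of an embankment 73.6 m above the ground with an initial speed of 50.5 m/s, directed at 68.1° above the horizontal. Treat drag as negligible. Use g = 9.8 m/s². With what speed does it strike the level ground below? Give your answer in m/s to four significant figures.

Resolve: vₓ = 50.50 cos 68.1° = 18.84 m/s and v_y0 = 50.50 sin 68.1° = 46.86 m/s.
The projectile lands when y = 73.6 + (46.86) t − ½·9.80·t² = 0. Positive root: t = (46.86 + √(46.86² + 2·9.80·73.6)) / 9.80 = (46.86 + 60.32) / 9.80 = 10.94 s.
Vertical velocity at impact: v_y = v_y0 − g t = 46.86 − 9.80 × 10.94 = −60.32 m/s.
Speed: |v| = √(vₓ² + v_y²) = √(18.84² + 60.32²) = 63.19 m/s.

63.19 m/s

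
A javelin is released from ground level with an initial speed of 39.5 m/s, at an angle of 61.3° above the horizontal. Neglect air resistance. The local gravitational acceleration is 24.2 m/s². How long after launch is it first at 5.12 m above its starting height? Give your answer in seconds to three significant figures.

Components: vₓ = 39.50 cos 61.3° = 18.97 m/s, v_y0 = 39.50 sin 61.3° = 34.65 m/s.
Height y(t) = 34.65 t − 12.10 t² = 5.12 gives 12.10 t² − 34.65 t + 5.12 = 0.
t = [34.65 ± √(34.65² − 2·24.2·5.12)] / 24.2 = (34.65 ± 30.86) / 24.2, so t = 0.1563 s or t = 2.707 s.
The first (ascending) time is 0.1563 s.

0.156 s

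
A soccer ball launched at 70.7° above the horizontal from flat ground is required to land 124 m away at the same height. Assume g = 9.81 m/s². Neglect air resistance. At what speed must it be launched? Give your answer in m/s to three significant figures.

From R = (v₀² / g) sin 2θ: v₀ = √(gR / sin 2θ).
v₀ = √(9.81 × 124 / sin 141.4°) = √(1216 / 0.6239) = √1949.8 = 44.16 m/s.

44.2 m/s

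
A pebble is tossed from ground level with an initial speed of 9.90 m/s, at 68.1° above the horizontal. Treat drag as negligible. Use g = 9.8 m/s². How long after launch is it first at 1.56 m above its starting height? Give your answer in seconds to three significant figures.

Horizontal component vₓ = 9.900 cos 68.1° = 3.693 m/s; vertical v_y0 = 9.900 sin 68.1° = 9.186 m/s.
Require v_y0 t − ½ g t² = 1.56, i.e. 4.900 t² − 9.186 t + 1.56 = 0.
Quadratic formula: t = (9.186 ± √53.799) / 9.80 = (9.186 ± 7.335) / 9.80 → t = 0.1889 s or 1.686 s.
The first (ascending) time is 0.1889 s.

0.189 s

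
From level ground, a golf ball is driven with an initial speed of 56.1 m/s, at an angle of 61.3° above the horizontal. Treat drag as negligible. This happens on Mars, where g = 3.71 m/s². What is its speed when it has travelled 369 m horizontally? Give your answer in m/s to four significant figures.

26.99 m/s

Resolve: vₓ = 56.10 cos 61.3° = 26.94 m/s and v_y0 = 56.10 sin 61.3° = 49.21 m/s.
Time to reach x = 369 m: t = x/vₓ = 369/26.94 = 13.70 s.
Vertical velocity there: v_y = v_y0 − g t = 49.21 − 3.71 × 13.70 = −1.607 m/s.
Speed: √(vₓ² + v_y²) = √(26.94² + 1.607²) = 26.99 m/s.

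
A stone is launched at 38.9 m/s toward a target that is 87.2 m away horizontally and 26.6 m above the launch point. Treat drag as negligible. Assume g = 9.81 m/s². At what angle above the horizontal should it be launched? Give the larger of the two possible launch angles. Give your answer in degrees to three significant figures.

70.3°

Trajectory: y = x tanθ − g x² (1 + tan²θ)/(2v₀²). With x = 87.2, y = 26.6, v₀ = 38.9, g = 9.81:
24.65 tan²θ − 87.2 tanθ + (51.25) = 0.
tanθ = [87.2 ± √(87.2² − 4 × 24.65 × (51.25))] / (2 × 24.65) = (87.2 ± 50.51) / 49.29, giving tanθ = 0.7443 or 2.794.
θ = 36.66° or 70.30°; the larger is 70.30°.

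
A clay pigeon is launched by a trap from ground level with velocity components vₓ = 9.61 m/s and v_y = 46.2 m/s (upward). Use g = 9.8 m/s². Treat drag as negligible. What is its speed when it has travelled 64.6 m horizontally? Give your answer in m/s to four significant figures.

x = vₓ t ⇒ t = 64.6/9.610 = 6.722 s.
Vertical velocity there: v_y = v_y0 − g t = 46.20 − 9.80 × 6.722 = −19.68 m/s.
Speed: √(vₓ² + v_y²) = √(9.610² + 19.68²) = 21.90 m/s.

21.90 m/s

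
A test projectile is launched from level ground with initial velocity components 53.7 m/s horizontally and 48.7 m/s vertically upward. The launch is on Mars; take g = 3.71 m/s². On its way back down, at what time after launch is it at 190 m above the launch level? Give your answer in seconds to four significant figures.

21.49 s

Set y = v_y0 t − ½ g t² = 190: 1.855 t² − 48.70 t + 190 = 0.
Quadratic formula: t = (48.70 ± √961.89) / 3.71 = (48.70 ± 31.01) / 3.71 → t = 4.767 s or 21.49 s.
The descending-branch root is 21.49 s.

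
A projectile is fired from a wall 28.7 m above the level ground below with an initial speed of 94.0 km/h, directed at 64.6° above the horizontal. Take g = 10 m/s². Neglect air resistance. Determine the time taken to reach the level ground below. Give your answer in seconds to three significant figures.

Convert: 94.0 km/h = 94.0/3.6 = 26.11 m/s.
Components: vₓ = 26.11 cos 64.6° = 11.20 m/s, v_y0 = 26.11 sin 64.6° = 23.59 m/s.
The projectile lands when y = 28.7 + (23.59) t − ½·10.0·t² = 0. Positive root: t = (23.59 + √(23.59² + 2·10.0·28.7)) / 10.0 = (23.59 + 33.62) / 10.0 = 5.721 s.

5.72 s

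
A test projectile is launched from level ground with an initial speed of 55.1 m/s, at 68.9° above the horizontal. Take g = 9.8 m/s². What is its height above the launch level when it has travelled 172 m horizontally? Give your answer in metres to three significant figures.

Components: vₓ = 55.10 cos 68.9° = 19.84 m/s, v_y0 = 55.10 sin 68.9° = 51.41 m/s.
x = vₓ t ⇒ t = 172/19.84 = 8.671 s.
Height: y = v_y0 t − ½ g t² = 51.41 × 8.671 − 4.900 × 8.671² = 445.7 − 368.4 = 77.32 m.

77.3 m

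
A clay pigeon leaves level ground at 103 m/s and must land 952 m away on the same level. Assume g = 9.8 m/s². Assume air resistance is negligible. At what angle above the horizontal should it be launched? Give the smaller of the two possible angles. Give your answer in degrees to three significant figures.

30.8°

R = v₀² sin 2θ / g gives sin 2θ = gR/v₀² = 9.80·952/103² = 0.8794.
2θ = 61.57° or 180° − 61.57° = 118.4°, so θ = 30.79° or 59.21°.
The smaller angle is 30.79°.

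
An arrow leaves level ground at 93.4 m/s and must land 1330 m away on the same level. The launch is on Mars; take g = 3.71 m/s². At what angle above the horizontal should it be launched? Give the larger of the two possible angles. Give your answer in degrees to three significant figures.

Level-ground range R = v₀² sin(2θ)/g ⇒ sin(2θ) = gR/v₀² = 3.71 × 1330 / 93.4² = 0.5656.
2θ = 34.45° or 180° − 34.45° = 145.6°, so θ = 17.22° or 72.78°.
The larger angle is 72.78°.

72.8°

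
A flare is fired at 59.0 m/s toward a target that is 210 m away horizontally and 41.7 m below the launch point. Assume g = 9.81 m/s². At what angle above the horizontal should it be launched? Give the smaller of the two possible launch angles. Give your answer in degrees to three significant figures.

Trajectory: y = x tanθ − g x² (1 + tan²θ)/(2v₀²). With x = 210, y = −41.7, v₀ = 59.0, g = 9.81:
62.14 tan²θ − 210 tanθ + (20.44) = 0.
tanθ = [210 ± √(210² − 4 × 62.14 × (20.44))] / (2 × 62.14) = (210 ± 197.5) / 124.3, giving tanθ = 0.1003 or 3.279.
θ = 5.728° or 73.04°; the smaller is 5.728°.

5.73°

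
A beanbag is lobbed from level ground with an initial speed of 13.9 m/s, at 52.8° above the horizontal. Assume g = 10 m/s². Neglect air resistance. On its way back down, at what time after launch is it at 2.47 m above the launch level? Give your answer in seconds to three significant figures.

1.96 s

vₓ = 13.90 cos 52.8° = 8.404 m/s; v_y0 = 13.90 sin 52.8° = 11.07 m/s.
Set y = v_y0 t − ½ g t² = 2.47: 5.000 t² − 11.07 t + 2.47 = 0.
Quadratic formula: t = (11.07 ± √73.184) / 10.0 = (11.07 ± 8.555) / 10.0 → t = 0.2517 s or 1.963 s.
The descending-branch root is 1.963 s.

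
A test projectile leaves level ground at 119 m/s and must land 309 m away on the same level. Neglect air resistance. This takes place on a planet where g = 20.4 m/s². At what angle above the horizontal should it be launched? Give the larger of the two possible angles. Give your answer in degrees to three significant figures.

R = v₀² sin 2θ / g gives sin 2θ = gR/v₀² = 20.4·309/119² = 0.4451.
2θ = 26.43° or 180° − 26.43° = 153.6°, so θ = 13.22° or 76.78°.
The larger angle is 76.78°.

76.8°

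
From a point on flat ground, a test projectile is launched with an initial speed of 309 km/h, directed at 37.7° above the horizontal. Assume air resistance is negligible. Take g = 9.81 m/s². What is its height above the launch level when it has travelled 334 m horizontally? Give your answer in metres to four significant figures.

Convert: 309 km/h = 309/3.6 = 85.83 m/s.
vₓ = 85.83 cos 37.7° = 67.91 m/s; v_y0 = 85.83 sin 37.7° = 52.49 m/s.
At x = 334 m, t = x/vₓ = 334/67.91 = 4.918 s.
Height: y = v_y0 t − ½ g t² = 52.49 × 4.918 − 4.905 × 4.918² = 258.1 − 118.6 = 139.5 m.

139.5 m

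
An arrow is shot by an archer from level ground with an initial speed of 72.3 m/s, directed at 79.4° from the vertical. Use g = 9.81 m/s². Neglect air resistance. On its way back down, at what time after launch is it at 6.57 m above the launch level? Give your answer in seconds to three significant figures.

Resolve: vₓ = 72.30 sin 79.4° = 71.07 m/s and v_y0 = 72.30 cos 79.4° = 13.30 m/s.
Set y = v_y0 t − ½ g t² = 6.57: 4.905 t² − 13.30 t + 6.57 = 0.
t = [13.30 ± √(13.30² − 2·9.81·6.57)] / 9.81 = (13.30 ± 6.927) / 9.81, so t = 0.6496 s or t = 2.062 s.
The descending-branch root is 2.062 s.

2.06 s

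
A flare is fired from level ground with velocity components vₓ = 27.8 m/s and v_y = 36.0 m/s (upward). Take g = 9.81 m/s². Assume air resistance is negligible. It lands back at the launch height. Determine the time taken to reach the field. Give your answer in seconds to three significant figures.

Time of flight on level ground: T = 2 v_y0 / g = 2 × 36.00 / 9.81 = 7.339 s.

7.34 s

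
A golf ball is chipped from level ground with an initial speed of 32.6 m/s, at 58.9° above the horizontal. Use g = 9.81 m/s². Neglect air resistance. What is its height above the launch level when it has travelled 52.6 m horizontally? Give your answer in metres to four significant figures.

39.34 m

Resolve: vₓ = 32.60 cos 58.9° = 16.84 m/s and v_y0 = 32.60 sin 58.9° = 27.91 m/s.
Time to reach x = 52.6 m: t = x/vₓ = 52.6/16.84 = 3.124 s.
Height: y = v_y0 t − ½ g t² = 27.91 × 3.124 − 4.905 × 3.124² = 87.20 − 47.86 = 39.34 m.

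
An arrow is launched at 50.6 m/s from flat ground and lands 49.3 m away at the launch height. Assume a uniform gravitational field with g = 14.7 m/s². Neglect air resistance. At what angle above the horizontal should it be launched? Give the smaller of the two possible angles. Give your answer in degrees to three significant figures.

From R = (v₀²/g) sin 2θ: sin 2θ = 14.7 × 49.3 / 2560.4 = 0.2831.
2θ = 16.44° or 180° − 16.44° = 163.6°, so θ = 8.221° or 81.78°.
The smaller angle is 8.221°.

8.22°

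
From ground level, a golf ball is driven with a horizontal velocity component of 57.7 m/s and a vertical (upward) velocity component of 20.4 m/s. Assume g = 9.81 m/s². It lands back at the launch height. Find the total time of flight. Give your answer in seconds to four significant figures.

4.159 s

It returns to y = 0 when t = 2 v_y0 / g = 2(20.40)/9.81 = 4.159 s.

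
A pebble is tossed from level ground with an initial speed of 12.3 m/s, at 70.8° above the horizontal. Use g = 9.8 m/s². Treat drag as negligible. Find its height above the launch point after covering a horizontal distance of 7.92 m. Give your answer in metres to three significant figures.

3.96 m

Horizontal component vₓ = 12.30 cos 70.8° = 4.045 m/s; vertical v_y0 = 12.30 sin 70.8° = 11.62 m/s.
At x = 7.92 m, t = x/vₓ = 7.92/4.045 = 1.958 s.
Height: y = v_y0 t − ½ g t² = 11.62 × 1.958 − 4.900 × 1.958² = 22.74 − 18.78 = 3.959 m.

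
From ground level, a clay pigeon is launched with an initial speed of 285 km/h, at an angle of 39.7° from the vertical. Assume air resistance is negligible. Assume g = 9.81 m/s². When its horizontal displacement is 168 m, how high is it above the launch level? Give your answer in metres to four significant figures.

Convert: 285 km/h = 285/3.6 = 79.17 m/s.
Horizontal component vₓ = 79.17 sin 39.7° = 50.57 m/s; vertical v_y0 = 79.17 cos 39.7° = 60.91 m/s.
At x = 168 m, t = x/vₓ = 168/50.57 = 3.322 s.
Height: y = v_y0 t − ½ g t² = 60.91 × 3.322 − 4.905 × 3.322² = 202.4 − 54.14 = 148.2 m.

148.2 m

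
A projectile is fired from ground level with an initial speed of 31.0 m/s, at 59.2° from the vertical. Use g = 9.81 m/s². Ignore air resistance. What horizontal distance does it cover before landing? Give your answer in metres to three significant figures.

Components: vₓ = 31.00 sin 59.2° = 26.63 m/s, v_y0 = 31.00 cos 59.2° = 15.87 m/s.
Time aloft: T = 2 v_y0 / g = 2 × 15.87 / 9.81 = 3.236 s.
Horizontal distance R = vₓ T = 26.63 × 3.236 = 86.17 m.

86.2 m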